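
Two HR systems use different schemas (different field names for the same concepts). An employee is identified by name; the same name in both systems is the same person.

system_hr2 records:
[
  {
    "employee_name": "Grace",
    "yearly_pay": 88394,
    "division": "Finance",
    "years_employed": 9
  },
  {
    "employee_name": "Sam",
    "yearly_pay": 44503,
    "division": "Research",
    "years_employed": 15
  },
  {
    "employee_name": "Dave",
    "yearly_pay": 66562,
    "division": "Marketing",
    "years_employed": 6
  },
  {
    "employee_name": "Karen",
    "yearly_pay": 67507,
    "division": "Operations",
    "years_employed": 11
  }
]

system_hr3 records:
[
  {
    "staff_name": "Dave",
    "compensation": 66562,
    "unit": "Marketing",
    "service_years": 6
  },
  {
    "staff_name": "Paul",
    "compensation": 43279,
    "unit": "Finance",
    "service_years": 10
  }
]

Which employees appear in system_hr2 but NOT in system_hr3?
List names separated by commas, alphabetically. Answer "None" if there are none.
Grace, Karen, Sam

Schema mapping: "employee_name" (system_hr2) = "staff_name" (system_hr3) = employee name

Names in system_hr2: ['Dave', 'Grace', 'Karen', 'Sam']
Names in system_hr3: ['Dave', 'Paul']

In system_hr2 but not system_hr3: ['Grace', 'Karen', 'Sam']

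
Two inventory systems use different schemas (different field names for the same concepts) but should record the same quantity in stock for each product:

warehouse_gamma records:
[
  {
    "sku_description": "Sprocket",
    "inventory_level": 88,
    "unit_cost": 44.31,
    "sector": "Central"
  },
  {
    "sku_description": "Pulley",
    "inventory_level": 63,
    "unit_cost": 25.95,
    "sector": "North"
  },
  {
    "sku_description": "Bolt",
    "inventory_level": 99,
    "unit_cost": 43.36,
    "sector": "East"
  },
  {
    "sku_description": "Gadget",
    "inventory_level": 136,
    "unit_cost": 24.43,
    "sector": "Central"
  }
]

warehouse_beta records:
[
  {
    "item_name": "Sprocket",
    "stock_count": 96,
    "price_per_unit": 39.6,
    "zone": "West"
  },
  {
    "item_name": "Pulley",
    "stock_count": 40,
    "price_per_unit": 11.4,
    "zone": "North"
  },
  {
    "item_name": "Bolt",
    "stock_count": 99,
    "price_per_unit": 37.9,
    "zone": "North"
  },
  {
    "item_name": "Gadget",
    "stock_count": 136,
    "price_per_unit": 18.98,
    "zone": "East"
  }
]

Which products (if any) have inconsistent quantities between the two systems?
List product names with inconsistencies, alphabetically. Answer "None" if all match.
Pulley, Sprocket

Schema mappings:
- "sku_description" (warehouse_gamma) = "item_name" (warehouse_beta) = product name
- "inventory_level" (warehouse_gamma) = "stock_count" (warehouse_beta) = quantity

Comparison:
  Sprocket: 88 vs 96 - MISMATCH
  Pulley: 63 vs 40 - MISMATCH
  Bolt: 99 vs 99 - MATCH
  Gadget: 136 vs 136 - MATCH

Products with inconsistencies: Pulley, Sprocket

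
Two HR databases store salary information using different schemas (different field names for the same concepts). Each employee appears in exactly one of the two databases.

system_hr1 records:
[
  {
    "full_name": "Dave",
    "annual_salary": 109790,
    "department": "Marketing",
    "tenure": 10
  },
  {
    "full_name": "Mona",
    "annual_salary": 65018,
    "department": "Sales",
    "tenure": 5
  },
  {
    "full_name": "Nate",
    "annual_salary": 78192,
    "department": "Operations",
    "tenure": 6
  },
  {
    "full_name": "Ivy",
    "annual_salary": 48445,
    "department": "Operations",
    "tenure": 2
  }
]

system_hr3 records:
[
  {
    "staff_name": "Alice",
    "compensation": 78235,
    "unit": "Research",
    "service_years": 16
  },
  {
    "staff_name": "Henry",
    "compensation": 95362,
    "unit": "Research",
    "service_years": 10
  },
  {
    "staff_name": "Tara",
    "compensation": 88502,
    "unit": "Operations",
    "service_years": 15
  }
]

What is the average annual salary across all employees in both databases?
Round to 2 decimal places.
80506.29

Schema mapping: "annual_salary" (system_hr1) = "compensation" (system_hr3) = annual salary

All salaries: [109790, 65018, 78192, 48445, 78235, 95362, 88502]
Sum: 563544
Count: 7
Average: 563544 / 7 = 80506.29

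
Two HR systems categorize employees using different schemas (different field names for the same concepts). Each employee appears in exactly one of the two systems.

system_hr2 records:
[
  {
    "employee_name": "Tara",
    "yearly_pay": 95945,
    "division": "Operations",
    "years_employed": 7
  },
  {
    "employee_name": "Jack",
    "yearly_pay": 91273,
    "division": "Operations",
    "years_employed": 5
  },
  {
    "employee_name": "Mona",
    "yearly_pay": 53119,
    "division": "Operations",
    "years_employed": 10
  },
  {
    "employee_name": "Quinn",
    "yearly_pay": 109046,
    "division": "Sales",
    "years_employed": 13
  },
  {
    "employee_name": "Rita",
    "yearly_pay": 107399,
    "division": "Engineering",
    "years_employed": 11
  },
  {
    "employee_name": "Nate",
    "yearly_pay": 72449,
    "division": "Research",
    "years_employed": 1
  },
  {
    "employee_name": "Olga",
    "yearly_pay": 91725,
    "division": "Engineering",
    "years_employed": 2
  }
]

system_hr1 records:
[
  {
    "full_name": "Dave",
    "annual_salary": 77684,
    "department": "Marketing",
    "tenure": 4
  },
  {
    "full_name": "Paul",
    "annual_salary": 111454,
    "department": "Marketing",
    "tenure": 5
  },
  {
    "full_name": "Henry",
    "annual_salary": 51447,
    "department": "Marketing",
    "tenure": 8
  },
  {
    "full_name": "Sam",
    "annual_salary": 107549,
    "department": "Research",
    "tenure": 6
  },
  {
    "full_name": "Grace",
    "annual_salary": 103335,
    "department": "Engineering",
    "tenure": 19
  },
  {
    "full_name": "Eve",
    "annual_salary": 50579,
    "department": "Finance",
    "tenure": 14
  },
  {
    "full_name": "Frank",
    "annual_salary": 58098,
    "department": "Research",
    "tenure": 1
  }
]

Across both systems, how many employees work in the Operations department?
3

Schema mapping: "division" (system_hr2) = "department" (system_hr1) = department

Operations employees in system_hr2: 3
Operations employees in system_hr1: 0

Total in Operations: 3 + 0 = 3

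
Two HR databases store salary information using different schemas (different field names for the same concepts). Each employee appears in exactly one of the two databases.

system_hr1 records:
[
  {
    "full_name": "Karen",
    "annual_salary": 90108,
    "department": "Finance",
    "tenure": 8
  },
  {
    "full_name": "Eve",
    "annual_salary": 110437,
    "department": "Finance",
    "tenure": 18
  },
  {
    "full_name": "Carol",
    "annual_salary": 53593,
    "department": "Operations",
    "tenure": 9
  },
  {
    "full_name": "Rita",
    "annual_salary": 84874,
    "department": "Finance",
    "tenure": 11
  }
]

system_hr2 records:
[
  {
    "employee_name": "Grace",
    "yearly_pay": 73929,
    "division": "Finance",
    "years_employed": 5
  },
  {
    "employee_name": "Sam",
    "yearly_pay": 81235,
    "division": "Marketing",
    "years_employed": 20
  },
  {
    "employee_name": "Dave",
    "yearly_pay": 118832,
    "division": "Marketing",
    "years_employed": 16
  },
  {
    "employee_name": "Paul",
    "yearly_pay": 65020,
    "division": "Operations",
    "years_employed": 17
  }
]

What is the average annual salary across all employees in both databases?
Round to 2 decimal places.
84753.50

Schema mapping: "annual_salary" (system_hr1) = "yearly_pay" (system_hr2) = annual salary

All salaries: [90108, 110437, 53593, 84874, 73929, 81235, 118832, 65020]
Sum: 678028
Count: 8
Average: 678028 / 8 = 84753.50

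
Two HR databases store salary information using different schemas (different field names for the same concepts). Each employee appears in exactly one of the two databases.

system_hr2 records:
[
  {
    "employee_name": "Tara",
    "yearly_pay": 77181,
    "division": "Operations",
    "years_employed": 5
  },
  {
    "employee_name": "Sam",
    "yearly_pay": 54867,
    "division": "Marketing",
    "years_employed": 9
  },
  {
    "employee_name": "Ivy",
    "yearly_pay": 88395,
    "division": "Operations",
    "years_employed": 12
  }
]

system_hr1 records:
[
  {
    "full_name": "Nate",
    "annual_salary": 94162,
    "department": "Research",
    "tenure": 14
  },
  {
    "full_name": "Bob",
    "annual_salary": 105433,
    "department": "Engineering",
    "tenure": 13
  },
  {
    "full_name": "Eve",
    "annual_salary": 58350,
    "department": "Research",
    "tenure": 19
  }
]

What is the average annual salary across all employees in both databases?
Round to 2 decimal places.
79731.33

Schema mapping: "yearly_pay" (system_hr2) = "annual_salary" (system_hr1) = annual salary

All salaries: [77181, 54867, 88395, 94162, 105433, 58350]
Sum: 478388
Count: 6
Average: 478388 / 6 = 79731.33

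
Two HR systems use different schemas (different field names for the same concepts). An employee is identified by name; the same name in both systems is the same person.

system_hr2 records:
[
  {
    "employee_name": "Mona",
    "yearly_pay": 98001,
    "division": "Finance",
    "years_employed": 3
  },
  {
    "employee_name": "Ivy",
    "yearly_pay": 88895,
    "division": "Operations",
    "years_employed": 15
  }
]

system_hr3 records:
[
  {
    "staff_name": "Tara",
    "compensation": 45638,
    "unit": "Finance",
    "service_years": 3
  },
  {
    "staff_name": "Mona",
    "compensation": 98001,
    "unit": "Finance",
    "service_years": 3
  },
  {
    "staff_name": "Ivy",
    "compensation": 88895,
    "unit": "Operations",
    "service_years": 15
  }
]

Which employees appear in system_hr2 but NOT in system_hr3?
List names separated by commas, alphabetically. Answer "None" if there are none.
None

Schema mapping: "employee_name" (system_hr2) = "staff_name" (system_hr3) = employee name

Names in system_hr2: ['Ivy', 'Mona']
Names in system_hr3: ['Ivy', 'Mona', 'Tara']

In system_hr2 but not system_hr3: None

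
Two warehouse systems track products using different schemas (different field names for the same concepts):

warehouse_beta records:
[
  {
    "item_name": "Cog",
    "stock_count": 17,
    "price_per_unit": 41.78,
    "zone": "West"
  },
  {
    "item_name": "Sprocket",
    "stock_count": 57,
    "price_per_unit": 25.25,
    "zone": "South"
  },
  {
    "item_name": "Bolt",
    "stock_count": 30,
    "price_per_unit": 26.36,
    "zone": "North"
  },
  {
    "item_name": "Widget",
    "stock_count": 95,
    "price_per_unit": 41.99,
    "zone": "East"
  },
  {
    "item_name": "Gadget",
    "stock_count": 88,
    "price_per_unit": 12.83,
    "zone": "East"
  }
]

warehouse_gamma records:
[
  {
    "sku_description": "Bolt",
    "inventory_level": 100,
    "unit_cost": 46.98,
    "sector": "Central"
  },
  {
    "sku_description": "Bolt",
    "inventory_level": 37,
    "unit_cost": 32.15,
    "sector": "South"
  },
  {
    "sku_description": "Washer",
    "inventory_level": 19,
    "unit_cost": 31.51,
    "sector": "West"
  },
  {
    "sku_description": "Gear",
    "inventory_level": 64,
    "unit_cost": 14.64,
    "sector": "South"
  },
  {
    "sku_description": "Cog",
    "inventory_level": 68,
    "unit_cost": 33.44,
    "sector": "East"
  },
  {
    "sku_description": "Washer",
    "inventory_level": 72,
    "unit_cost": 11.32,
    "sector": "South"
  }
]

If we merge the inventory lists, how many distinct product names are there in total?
7

Schema mapping: "item_name" (warehouse_beta) = "sku_description" (warehouse_gamma) = product name

Products in warehouse_beta: ['Bolt', 'Cog', 'Gadget', 'Sprocket', 'Widget']
Products in warehouse_gamma: ['Bolt', 'Cog', 'Gear', 'Washer']

Union (unique products): ['Bolt', 'Cog', 'Gadget', 'Gear', 'Sprocket', 'Washer', 'Widget']
Count: 7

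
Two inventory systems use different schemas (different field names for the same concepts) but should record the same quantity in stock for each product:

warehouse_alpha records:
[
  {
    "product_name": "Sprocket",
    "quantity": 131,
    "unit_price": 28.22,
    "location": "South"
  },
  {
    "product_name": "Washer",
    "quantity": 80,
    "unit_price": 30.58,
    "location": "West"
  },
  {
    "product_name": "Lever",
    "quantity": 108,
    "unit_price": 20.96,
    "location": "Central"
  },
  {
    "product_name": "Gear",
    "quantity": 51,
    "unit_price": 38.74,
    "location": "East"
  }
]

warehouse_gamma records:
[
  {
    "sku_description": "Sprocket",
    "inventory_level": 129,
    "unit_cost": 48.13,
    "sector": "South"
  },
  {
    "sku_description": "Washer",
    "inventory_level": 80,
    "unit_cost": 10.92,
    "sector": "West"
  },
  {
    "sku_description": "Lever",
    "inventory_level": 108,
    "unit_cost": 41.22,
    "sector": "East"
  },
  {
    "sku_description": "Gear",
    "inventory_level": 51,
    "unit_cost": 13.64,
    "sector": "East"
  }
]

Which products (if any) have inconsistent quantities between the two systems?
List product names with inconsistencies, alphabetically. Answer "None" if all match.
Sprocket

Schema mappings:
- "product_name" (warehouse_alpha) = "sku_description" (warehouse_gamma) = product name
- "quantity" (warehouse_alpha) = "inventory_level" (warehouse_gamma) = quantity

Comparison:
  Sprocket: 131 vs 129 - MISMATCH
  Washer: 80 vs 80 - MATCH
  Lever: 108 vs 108 - MATCH
  Gear: 51 vs 51 - MATCH

Products with inconsistencies: Sprocket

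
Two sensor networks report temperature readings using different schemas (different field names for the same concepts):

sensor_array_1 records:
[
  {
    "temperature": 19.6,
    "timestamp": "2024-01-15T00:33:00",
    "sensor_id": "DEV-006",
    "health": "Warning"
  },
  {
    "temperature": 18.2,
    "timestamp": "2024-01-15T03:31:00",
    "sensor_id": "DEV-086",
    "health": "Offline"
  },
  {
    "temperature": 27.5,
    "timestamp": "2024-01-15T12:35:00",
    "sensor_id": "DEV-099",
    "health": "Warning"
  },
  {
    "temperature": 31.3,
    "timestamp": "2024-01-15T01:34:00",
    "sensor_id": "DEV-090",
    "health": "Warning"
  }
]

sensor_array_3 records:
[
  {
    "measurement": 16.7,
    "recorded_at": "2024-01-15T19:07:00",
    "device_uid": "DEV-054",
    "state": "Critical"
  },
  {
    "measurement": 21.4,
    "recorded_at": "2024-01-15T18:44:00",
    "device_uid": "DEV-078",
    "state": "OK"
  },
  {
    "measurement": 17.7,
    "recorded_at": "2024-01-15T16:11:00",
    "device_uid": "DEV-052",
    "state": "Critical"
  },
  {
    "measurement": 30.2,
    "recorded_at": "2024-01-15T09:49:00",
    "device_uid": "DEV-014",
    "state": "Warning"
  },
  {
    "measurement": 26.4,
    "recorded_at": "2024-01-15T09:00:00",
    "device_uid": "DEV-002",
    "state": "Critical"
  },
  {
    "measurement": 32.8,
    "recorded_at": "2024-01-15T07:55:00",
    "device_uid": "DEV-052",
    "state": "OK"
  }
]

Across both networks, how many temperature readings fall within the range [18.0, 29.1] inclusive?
5

Schema mapping: "temperature" (sensor_array_1) = "measurement" (sensor_array_3) = temperature

Readings in [18.0, 29.1] from sensor_array_1: 3
Readings in [18.0, 29.1] from sensor_array_3: 2

Total count: 3 + 2 = 5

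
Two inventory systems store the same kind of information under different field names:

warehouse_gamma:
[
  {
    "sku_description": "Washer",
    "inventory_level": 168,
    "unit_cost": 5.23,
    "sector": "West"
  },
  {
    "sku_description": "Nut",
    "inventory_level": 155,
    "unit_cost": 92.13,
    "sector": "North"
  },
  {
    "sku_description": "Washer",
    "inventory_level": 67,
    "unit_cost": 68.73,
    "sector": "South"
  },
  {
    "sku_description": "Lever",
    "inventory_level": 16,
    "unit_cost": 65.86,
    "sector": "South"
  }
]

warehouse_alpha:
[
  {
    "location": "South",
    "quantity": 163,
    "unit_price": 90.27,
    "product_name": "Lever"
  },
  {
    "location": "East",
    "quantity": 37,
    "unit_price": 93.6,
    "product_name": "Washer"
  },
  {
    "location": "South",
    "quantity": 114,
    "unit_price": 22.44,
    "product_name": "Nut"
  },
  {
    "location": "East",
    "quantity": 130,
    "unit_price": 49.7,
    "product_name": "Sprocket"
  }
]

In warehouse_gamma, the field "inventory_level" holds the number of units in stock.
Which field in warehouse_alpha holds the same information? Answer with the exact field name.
quantity

In warehouse_gamma, "inventory_level" holds the number of units in stock.
The fields in warehouse_alpha are: "location", "quantity", "unit_price", "product_name".
"quantity" is the match: the name refers to the same concept and its values are whole-number counts (e.g. 163, 37).
The other fields ("location", "unit_price", "product_name") hold different kinds of data.

So "inventory_level" in warehouse_gamma corresponds to "quantity" in warehouse_alpha.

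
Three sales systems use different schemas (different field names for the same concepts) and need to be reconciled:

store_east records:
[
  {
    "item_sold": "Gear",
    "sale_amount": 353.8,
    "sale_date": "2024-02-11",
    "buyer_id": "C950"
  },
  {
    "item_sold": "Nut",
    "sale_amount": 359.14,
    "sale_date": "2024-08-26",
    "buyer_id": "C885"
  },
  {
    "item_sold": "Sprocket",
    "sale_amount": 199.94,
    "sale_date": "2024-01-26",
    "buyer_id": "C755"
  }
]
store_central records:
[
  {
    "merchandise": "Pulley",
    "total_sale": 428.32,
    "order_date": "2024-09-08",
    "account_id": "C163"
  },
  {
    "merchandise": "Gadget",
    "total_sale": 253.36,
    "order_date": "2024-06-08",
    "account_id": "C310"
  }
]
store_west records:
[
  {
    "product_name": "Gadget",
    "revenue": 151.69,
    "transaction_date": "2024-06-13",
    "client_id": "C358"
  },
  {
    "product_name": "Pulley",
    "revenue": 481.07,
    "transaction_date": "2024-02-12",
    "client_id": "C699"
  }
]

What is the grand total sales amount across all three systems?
2227.32

Schema reconciliation - all amount fields map to sale amount:

store_east (sale_amount): 912.88
store_central (total_sale): 681.68
store_west (revenue): 632.76

Grand total: 2227.32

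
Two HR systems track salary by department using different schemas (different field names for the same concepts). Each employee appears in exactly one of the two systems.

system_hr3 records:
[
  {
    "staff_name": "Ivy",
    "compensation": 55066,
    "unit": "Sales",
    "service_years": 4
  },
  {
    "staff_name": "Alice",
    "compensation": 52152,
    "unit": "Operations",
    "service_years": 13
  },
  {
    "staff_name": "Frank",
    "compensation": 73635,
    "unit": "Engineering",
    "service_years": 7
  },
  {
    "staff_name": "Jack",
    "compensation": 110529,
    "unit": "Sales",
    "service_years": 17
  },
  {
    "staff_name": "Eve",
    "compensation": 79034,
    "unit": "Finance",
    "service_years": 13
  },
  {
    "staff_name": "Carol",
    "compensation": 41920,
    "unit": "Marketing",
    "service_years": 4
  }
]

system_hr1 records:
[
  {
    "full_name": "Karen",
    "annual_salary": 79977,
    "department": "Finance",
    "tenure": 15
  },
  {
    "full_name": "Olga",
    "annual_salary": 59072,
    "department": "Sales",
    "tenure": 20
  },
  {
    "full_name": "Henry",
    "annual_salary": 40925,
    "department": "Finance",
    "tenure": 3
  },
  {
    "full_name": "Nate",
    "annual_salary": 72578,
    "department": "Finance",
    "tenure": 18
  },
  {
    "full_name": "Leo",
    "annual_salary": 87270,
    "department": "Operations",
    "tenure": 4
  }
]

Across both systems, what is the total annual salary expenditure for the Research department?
0

Schema mappings:
- "unit" (system_hr3) = "department" (system_hr1) = department
- "compensation" (system_hr3) = "annual_salary" (system_hr1) = salary

Research salaries from system_hr3: 0
Research salaries from system_hr1: 0

Total: 0 + 0 = 0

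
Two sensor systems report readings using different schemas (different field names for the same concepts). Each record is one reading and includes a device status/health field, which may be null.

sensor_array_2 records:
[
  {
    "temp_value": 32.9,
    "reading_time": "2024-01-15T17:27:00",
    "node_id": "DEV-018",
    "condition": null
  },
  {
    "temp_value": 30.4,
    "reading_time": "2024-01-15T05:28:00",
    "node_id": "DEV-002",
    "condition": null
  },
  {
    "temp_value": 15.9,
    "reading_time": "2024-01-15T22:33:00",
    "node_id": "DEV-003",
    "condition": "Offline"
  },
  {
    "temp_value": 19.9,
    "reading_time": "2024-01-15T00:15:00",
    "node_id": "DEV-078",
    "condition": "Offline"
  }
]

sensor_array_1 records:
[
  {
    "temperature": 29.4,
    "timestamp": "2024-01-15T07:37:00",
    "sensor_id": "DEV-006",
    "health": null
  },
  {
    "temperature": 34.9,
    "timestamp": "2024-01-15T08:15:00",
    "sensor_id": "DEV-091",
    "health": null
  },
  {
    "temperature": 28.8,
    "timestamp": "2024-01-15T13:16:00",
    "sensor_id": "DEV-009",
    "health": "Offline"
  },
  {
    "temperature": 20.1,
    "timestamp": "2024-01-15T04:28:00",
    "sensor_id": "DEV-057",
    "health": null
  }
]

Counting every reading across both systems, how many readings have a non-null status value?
3

Schema mapping: "condition" (sensor_array_2) = "health" (sensor_array_1) = status

Non-null in sensor_array_2: 2
Non-null in sensor_array_1: 1

Total non-null: 2 + 1 = 3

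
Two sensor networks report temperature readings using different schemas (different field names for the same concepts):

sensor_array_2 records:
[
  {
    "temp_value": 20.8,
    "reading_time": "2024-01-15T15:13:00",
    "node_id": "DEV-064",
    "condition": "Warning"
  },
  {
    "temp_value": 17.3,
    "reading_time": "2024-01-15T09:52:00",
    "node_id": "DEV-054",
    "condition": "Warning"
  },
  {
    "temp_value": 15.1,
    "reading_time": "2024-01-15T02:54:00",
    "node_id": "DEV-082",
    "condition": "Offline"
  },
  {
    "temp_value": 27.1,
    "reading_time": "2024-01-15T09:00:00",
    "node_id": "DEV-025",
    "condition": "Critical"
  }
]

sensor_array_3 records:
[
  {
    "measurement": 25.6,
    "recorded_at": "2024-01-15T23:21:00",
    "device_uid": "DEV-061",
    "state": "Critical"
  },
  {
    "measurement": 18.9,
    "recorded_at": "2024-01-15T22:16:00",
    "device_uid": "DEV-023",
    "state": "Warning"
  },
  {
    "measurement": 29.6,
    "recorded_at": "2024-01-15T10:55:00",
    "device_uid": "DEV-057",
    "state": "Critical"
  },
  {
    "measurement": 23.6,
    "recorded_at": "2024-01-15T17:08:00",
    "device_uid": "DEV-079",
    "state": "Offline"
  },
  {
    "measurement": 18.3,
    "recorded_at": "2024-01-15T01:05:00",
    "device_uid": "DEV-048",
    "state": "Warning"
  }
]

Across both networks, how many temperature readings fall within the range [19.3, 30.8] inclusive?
5

Schema mapping: "temp_value" (sensor_array_2) = "measurement" (sensor_array_3) = temperature

Readings in [19.3, 30.8] from sensor_array_2: 2
Readings in [19.3, 30.8] from sensor_array_3: 3

Total count: 2 + 3 = 5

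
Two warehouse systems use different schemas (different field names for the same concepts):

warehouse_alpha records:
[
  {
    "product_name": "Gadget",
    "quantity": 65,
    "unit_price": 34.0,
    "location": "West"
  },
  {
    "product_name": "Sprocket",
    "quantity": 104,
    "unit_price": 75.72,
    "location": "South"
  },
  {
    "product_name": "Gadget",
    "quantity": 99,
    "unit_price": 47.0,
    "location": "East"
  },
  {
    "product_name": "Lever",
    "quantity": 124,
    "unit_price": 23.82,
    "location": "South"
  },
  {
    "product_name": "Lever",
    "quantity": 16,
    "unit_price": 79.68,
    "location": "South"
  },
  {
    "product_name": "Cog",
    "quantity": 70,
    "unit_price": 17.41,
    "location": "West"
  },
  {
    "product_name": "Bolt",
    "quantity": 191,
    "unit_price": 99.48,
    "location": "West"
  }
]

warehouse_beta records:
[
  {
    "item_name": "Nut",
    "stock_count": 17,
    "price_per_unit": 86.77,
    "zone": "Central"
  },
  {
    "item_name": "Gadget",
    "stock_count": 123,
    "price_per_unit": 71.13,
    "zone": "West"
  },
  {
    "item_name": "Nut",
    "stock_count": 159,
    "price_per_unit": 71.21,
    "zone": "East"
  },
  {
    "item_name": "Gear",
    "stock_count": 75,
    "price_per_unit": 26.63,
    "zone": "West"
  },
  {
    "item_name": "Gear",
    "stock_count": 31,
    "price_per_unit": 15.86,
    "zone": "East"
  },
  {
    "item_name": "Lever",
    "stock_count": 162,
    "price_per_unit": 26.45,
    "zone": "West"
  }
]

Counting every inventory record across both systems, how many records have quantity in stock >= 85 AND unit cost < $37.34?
2

Schema mappings:
- "quantity" (warehouse_alpha) = "stock_count" (warehouse_beta) = quantity
- "unit_price" (warehouse_alpha) = "price_per_unit" (warehouse_beta) = unit cost

Records meeting both conditions in warehouse_alpha: 1
Records meeting both conditions in warehouse_beta: 1

Total: 1 + 1 = 2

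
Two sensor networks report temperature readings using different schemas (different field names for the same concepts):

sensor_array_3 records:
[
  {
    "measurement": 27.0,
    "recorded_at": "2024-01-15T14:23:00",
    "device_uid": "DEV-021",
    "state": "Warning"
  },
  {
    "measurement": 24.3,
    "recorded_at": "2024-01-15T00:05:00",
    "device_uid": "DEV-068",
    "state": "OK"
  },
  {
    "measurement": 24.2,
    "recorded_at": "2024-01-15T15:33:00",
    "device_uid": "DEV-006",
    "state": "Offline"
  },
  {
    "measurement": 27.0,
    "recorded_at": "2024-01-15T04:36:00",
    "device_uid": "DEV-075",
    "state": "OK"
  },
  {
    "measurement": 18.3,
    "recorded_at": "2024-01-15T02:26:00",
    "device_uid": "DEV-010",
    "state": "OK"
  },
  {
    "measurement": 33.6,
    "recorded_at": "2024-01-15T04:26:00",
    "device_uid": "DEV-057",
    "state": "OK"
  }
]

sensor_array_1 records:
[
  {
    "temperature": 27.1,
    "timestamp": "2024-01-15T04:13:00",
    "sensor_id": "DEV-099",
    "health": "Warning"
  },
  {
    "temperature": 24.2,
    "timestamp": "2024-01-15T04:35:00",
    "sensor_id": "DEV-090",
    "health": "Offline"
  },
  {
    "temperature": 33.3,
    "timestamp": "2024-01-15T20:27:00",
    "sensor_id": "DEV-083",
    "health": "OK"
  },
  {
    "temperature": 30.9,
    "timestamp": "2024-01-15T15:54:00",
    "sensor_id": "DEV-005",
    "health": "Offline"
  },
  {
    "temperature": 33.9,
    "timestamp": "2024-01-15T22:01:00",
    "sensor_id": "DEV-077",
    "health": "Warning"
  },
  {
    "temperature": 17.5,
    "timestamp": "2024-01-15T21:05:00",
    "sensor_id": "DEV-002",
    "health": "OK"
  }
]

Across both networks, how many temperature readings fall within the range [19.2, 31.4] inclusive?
7

Schema mapping: "measurement" (sensor_array_3) = "temperature" (sensor_array_1) = temperature

Readings in [19.2, 31.4] from sensor_array_3: 4
Readings in [19.2, 31.4] from sensor_array_1: 3

Total count: 4 + 3 = 7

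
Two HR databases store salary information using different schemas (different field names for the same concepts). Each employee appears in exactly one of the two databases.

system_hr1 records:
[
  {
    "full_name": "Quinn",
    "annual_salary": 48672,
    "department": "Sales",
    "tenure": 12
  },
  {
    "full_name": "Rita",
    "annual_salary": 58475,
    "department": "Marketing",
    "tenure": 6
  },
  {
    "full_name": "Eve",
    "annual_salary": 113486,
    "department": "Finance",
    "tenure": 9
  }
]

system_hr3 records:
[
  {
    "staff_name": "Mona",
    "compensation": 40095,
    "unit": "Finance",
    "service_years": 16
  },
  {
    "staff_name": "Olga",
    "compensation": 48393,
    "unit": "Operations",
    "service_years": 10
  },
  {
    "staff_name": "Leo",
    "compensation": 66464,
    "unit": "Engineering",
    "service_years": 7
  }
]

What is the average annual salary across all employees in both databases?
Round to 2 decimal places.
62597.50

Schema mapping: "annual_salary" (system_hr1) = "compensation" (system_hr3) = annual salary

All salaries: [48672, 58475, 113486, 40095, 48393, 66464]
Sum: 375585
Count: 6
Average: 375585 / 6 = 62597.50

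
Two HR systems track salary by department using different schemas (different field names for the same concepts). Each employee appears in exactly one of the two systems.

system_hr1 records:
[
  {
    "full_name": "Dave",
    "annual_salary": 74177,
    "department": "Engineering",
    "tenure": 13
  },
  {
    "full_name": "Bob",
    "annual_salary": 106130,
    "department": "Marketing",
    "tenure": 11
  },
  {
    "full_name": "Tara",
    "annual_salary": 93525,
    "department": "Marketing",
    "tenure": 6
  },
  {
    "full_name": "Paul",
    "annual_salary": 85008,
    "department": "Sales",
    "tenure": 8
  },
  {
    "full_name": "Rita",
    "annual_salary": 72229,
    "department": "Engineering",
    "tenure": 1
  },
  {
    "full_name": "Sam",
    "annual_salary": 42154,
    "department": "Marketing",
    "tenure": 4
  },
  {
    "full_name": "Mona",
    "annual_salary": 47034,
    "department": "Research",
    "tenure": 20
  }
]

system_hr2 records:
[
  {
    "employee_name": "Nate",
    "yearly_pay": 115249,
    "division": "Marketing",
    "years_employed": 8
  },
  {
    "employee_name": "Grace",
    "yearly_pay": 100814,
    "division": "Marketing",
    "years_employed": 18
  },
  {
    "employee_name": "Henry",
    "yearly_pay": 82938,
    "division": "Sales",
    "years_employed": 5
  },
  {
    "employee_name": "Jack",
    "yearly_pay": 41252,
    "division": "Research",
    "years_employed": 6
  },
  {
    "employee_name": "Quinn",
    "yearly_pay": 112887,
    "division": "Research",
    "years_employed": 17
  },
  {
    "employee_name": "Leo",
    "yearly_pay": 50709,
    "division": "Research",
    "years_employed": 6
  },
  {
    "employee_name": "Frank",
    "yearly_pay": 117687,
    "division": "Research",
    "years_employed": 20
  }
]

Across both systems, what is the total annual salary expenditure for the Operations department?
0

Schema mappings:
- "department" (system_hr1) = "division" (system_hr2) = department
- "annual_salary" (system_hr1) = "yearly_pay" (system_hr2) = salary

Operations salaries from system_hr1: 0
Operations salaries from system_hr2: 0

Total: 0 + 0 = 0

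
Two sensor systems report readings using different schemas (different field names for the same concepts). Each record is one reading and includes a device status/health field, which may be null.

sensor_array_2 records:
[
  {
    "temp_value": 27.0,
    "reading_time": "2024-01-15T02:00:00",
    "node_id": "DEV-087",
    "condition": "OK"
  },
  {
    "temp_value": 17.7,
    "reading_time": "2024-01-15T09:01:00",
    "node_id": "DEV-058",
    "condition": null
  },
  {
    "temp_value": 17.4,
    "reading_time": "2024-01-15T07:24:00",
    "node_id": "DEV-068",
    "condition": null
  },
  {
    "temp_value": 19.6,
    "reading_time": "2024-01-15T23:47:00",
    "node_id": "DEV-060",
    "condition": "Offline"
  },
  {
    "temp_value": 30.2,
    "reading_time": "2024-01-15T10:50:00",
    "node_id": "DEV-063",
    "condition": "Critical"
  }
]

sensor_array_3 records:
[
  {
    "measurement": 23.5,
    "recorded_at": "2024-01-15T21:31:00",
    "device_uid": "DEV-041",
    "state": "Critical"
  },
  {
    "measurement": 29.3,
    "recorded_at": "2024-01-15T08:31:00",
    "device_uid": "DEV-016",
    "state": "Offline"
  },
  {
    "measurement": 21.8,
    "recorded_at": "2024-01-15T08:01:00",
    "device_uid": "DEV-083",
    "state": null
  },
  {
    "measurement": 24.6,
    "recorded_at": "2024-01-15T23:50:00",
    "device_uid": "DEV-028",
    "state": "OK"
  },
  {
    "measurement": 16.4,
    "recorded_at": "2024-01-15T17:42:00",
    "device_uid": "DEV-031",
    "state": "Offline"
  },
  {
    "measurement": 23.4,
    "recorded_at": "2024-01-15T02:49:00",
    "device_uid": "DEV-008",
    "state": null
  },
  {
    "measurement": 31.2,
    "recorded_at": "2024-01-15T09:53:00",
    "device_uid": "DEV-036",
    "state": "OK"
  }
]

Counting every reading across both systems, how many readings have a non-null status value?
8

Schema mapping: "condition" (sensor_array_2) = "state" (sensor_array_3) = status

Non-null in sensor_array_2: 3
Non-null in sensor_array_3: 5

Total non-null: 3 + 5 = 8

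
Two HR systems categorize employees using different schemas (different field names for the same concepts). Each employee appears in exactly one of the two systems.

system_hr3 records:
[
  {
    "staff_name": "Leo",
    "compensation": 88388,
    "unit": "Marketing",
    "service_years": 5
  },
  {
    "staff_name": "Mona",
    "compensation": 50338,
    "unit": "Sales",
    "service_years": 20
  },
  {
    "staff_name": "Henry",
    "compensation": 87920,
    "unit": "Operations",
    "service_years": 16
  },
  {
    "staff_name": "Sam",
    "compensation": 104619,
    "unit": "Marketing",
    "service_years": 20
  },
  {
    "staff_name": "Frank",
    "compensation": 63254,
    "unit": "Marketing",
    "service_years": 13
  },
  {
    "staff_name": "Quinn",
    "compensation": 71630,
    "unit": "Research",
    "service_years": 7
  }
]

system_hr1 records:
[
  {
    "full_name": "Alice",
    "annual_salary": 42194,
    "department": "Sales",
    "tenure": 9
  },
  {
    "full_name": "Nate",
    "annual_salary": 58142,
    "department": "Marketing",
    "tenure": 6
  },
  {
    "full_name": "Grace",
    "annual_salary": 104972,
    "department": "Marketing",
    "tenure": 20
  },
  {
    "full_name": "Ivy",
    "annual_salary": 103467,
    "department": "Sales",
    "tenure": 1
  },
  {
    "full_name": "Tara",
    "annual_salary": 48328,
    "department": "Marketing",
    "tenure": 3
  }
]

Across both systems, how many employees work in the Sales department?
3

Schema mapping: "unit" (system_hr3) = "department" (system_hr1) = department

Sales employees in system_hr3: 1
Sales employees in system_hr1: 2

Total in Sales: 1 + 2 = 3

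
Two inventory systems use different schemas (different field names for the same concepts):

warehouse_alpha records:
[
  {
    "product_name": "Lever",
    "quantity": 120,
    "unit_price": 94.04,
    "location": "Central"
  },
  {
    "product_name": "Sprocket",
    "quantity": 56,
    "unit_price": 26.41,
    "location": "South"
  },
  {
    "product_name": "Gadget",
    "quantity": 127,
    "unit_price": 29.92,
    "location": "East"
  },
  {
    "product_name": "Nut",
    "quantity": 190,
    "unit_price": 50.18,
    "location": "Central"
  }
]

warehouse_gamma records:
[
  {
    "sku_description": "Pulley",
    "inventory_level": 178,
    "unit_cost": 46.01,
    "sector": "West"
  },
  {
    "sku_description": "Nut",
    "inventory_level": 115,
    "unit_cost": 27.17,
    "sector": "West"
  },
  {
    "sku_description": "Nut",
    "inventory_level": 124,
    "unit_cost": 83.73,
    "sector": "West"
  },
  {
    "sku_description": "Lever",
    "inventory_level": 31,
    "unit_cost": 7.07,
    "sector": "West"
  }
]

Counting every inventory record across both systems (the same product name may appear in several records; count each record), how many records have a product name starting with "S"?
1

Schema mapping: "product_name" (warehouse_alpha) = "sku_description" (warehouse_gamma) = product name

Records with product name starting with "S" in warehouse_alpha: 1
Records with product name starting with "S" in warehouse_gamma: 0

Total: 1 + 0 = 1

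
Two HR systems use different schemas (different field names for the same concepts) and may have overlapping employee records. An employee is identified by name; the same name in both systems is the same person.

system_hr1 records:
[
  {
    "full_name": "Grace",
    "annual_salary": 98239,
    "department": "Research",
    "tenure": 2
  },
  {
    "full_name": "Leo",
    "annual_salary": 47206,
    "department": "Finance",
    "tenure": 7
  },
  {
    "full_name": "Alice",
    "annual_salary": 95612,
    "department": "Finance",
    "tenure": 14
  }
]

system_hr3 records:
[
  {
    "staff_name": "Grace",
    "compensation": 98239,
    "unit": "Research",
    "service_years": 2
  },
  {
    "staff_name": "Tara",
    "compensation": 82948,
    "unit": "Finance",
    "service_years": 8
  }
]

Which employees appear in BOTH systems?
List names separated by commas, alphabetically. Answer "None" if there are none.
Grace

Schema mapping: "full_name" (system_hr1) = "staff_name" (system_hr3) = employee name

Names in system_hr1: ['Alice', 'Grace', 'Leo']
Names in system_hr3: ['Grace', 'Tara']

Intersection: ['Grace']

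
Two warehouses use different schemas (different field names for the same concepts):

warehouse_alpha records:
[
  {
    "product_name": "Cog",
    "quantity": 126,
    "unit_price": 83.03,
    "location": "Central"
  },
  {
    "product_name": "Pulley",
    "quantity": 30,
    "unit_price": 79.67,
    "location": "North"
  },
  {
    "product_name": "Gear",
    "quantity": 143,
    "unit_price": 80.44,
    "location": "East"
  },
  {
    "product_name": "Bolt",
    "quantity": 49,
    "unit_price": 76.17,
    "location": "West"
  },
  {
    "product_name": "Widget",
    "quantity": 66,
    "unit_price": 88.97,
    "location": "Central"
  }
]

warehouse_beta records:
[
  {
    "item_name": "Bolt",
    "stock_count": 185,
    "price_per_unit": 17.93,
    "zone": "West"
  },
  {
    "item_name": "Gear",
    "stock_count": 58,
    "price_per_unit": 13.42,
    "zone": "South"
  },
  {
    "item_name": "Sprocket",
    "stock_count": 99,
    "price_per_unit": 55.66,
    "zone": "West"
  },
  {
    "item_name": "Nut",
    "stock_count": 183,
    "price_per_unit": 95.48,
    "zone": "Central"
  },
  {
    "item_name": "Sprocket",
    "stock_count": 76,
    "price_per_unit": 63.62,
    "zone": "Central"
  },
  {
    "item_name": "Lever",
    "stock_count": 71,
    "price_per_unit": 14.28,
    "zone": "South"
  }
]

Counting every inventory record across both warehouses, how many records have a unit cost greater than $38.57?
8

Schema mapping: "unit_price" (warehouse_alpha) = "price_per_unit" (warehouse_beta) = unit cost

Records > $38.57 in warehouse_alpha: 5
Records > $38.57 in warehouse_beta: 3

Total count: 5 + 3 = 8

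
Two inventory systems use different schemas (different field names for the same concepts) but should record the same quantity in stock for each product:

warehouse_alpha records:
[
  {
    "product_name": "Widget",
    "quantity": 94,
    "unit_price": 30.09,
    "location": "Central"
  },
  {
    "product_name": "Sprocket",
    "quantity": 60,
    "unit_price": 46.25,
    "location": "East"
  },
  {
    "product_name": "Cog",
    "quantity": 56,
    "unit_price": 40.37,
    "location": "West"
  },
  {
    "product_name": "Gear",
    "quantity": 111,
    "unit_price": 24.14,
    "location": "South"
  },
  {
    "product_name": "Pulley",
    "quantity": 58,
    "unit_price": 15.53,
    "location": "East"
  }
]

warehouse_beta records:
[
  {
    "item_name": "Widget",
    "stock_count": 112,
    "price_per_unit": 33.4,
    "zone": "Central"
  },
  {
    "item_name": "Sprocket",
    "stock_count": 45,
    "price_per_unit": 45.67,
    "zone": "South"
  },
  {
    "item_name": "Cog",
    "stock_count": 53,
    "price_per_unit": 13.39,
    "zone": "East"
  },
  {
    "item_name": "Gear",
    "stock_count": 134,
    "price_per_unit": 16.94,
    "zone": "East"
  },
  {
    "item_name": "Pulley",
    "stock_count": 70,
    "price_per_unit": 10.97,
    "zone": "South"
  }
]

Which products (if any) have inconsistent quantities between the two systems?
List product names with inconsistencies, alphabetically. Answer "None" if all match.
Cog, Gear, Pulley, Sprocket, Widget

Schema mappings:
- "product_name" (warehouse_alpha) = "item_name" (warehouse_beta) = product name
- "quantity" (warehouse_alpha) = "stock_count" (warehouse_beta) = quantity

Comparison:
  Widget: 94 vs 112 - MISMATCH
  Sprocket: 60 vs 45 - MISMATCH
  Cog: 56 vs 53 - MISMATCH
  Gear: 111 vs 134 - MISMATCH
  Pulley: 58 vs 70 - MISMATCH

Products with inconsistencies: Cog, Gear, Pulley, Sprocket, Widget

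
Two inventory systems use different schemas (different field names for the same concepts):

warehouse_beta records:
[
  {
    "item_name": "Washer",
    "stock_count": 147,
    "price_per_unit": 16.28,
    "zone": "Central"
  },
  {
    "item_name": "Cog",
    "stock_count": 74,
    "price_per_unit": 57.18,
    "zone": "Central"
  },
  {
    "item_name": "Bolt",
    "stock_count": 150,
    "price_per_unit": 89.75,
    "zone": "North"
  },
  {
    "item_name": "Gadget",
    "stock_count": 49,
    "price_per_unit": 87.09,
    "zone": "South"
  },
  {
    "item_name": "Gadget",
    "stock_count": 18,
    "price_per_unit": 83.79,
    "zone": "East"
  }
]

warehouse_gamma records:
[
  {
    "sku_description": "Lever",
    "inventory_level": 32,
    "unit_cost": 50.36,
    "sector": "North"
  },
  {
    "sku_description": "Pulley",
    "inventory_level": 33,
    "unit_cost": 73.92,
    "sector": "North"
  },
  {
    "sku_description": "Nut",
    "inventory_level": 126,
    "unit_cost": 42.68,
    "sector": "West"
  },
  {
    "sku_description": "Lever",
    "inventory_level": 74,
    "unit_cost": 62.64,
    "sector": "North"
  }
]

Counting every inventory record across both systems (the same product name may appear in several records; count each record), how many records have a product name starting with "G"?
2

Schema mapping: "item_name" (warehouse_beta) = "sku_description" (warehouse_gamma) = product name

Records with product name starting with "G" in warehouse_beta: 2
Records with product name starting with "G" in warehouse_gamma: 0

Total: 2 + 0 = 2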